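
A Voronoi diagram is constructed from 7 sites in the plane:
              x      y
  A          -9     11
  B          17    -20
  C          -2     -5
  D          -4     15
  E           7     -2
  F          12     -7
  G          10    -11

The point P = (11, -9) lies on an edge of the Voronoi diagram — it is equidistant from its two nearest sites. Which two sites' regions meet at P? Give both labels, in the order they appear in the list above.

Squared distances from P to each site:
|PA|² = 400 + 400 = 800
|PB|² = 36 + 121 = 157
|PC|² = 169 + 16 = 185
|PD|² = 225 + 576 = 801
|PE|² = 16 + 49 = 65
|PF|² = 1 + 4 = 5
|PG|² = 1 + 4 = 5
P is equidistant from F and G (both at squared distance 5), and every other site is strictly farther — so P lies on the F–G Voronoi edge.

F and G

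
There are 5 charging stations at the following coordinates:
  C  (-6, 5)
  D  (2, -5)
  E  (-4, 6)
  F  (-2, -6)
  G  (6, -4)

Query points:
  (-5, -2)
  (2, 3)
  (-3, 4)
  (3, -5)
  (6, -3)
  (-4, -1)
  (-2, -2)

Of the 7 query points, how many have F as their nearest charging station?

(-5, -2) — d² to each: C:50, D:58, E:65, F:25, G:125 → nearest is F
(2, 3) — d² to each: C:68, D:64, E:45, F:97, G:65 → nearest is E
(-3, 4) — d² to each: C:10, D:106, E:5, F:101, G:145 → nearest is E
(3, -5) — d² to each: C:181, D:1, E:170, F:26, G:10 → nearest is D
(6, -3) — d² to each: C:208, D:20, E:181, F:73, G:1 → nearest is G
(-4, -1) — d² to each: C:40, D:52, E:49, F:29, G:109 → nearest is F
(-2, -2) — d² to each: C:65, D:25, E:68, F:16, G:68 → nearest is F
3 of the 7 points have F as nearest.

3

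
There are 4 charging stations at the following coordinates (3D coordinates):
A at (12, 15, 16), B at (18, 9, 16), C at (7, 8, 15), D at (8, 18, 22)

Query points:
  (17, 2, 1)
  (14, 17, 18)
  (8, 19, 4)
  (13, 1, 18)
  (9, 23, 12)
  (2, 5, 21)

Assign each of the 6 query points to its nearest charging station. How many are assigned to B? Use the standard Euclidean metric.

2

(17, 2, 1) — d² to each: A:419, B:275, C:332, D:778 → nearest is B
(14, 17, 18) — d² to each: A:12, B:84, C:139, D:53 → nearest is A
(8, 19, 4) — d² to each: A:176, B:344, C:243, D:325 → nearest is A
(13, 1, 18) — d² to each: A:201, B:93, C:94, D:330 → nearest is B
(9, 23, 12) — d² to each: A:89, B:293, C:238, D:126 → nearest is A
(2, 5, 21) — d² to each: A:225, B:297, C:70, D:206 → nearest is C
2 of the 6 points have B as nearest.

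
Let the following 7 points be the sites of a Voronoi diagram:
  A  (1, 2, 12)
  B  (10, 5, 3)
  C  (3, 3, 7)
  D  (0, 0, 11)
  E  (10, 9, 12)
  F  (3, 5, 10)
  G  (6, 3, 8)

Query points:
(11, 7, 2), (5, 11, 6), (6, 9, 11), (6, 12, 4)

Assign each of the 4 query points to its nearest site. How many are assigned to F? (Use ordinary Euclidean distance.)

1

(11, 7, 2) — d² to each: A:225, B:6, C:105, D:251, E:105, F:132, G:77 → nearest is B
(5, 11, 6) — d² to each: A:133, B:70, C:69, D:171, E:65, F:56, G:69 → nearest is F
(6, 9, 11) — d² to each: A:75, B:96, C:61, D:117, E:17, F:26, G:45 → nearest is E
(6, 12, 4) — d² to each: A:189, B:66, C:99, D:229, E:89, F:94, G:97 → nearest is B
1 of the 4 points has F as nearest.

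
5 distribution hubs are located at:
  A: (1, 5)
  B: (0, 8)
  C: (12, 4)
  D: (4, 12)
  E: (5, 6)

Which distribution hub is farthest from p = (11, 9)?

Since √ is increasing, it suffices to compare squared distances:
|pA|² = (11−1)² + (9−5)² = 100 + 16 = 116
|pB|² = (11−0)² + (9−8)² = 121 + 1 = 122
|pC|² = (11−12)² + (9−4)² = 1 + 25 = 26
|pD|² = (11−4)² + (9−12)² = 49 + 9 = 58
|pE|² = (11−5)² + (9−6)² = 36 + 9 = 45
The largest is to B.

B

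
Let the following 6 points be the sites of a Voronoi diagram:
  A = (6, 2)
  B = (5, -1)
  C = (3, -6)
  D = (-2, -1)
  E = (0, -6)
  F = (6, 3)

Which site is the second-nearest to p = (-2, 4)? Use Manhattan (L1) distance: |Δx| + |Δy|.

d(p,A) = |-2−6| + |4−2| = 8 + 2 = 10
d(p,B) = |-2−5| + |4−(-1)| = 7 + 5 = 12
d(p,C) = |-2−3| + |4−(-6)| = 5 + 10 = 15
d(p,D) = |-2−(-2)| + |4−(-1)| = 0 + 5 = 5
d(p,E) = |-2−0| + |4−(-6)| = 2 + 10 = 12
d(p,F) = |-2−6| + |4−3| = 8 + 1 = 9
Sorted ascending: D, F, A, … — the second-nearest is F.

F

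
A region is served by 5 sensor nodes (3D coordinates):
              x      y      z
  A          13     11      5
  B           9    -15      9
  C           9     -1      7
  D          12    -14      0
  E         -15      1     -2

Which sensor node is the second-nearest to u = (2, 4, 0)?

A

Since √ is increasing, it suffices to compare squared distances:
|uA|² = (2−13)² + (4−11)² + (0−5)² = 121 + 49 + 25 = 195
|uB|² = (2−9)² + (4−(-15))² + (0−9)² = 49 + 361 + 81 = 491
|uC|² = (2−9)² + (4−(-1))² + (0−7)² = 49 + 25 + 49 = 123
|uD|² = (2−12)² + (4−(-14))² + (0−0)² = 100 + 324 + 0 = 424
|uE|² = (2−(-15))² + (4−1)² + (0−(-2))² = 289 + 9 + 4 = 302
Sorted ascending: C, A, E, … — the second-nearest is A.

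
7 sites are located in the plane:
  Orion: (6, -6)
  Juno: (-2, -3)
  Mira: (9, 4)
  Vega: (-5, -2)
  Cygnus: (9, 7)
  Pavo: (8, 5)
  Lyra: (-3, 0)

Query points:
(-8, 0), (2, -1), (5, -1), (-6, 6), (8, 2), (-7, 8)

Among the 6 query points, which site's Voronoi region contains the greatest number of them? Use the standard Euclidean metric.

Lyra

(-8, 0) — d² to each: Orion:232, Juno:45, Mira:305, Vega:13, Cygnus:338, Pavo:281, Lyra:25 → nearest is Vega
(2, -1) — d² to each: Orion:41, Juno:20, Mira:74, Vega:50, Cygnus:113, Pavo:72, Lyra:26 → nearest is Juno
(5, -1) — d² to each: Orion:26, Juno:53, Mira:41, Vega:101, Cygnus:80, Pavo:45, Lyra:65 → nearest is Orion
(-6, 6) — d² to each: Orion:288, Juno:97, Mira:229, Vega:65, Cygnus:226, Pavo:197, Lyra:45 → nearest is Lyra
(8, 2) — d² to each: Orion:68, Juno:125, Mira:5, Vega:185, Cygnus:26, Pavo:9, Lyra:125 → nearest is Mira
(-7, 8) — d² to each: Orion:365, Juno:146, Mira:272, Vega:104, Cygnus:257, Pavo:234, Lyra:80 → nearest is Lyra
Tally — Orion:1, Juno:1, Mira:1, Vega:1, Lyra:2. Lyra captures the most (2).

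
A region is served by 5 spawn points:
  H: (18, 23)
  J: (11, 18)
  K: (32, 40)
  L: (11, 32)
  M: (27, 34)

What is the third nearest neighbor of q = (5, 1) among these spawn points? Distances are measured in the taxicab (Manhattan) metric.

L

d(q,H) = |5−18| + |1−23| = 13 + 22 = 35
d(q,J) = |5−11| + |1−18| = 6 + 17 = 23
d(q,K) = |5−32| + |1−40| = 27 + 39 = 66
d(q,L) = |5−11| + |1−32| = 6 + 31 = 37
d(q,M) = |5−27| + |1−34| = 22 + 33 = 55
Sorted ascending: J, H, L, M, … — the third-nearest is L.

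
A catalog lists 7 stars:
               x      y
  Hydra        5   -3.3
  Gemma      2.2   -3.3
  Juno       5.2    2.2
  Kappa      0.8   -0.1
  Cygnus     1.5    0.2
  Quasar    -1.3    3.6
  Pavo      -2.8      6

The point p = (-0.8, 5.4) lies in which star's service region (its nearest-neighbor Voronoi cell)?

Quasar

Squared Euclidean distances:
d²(p, Hydra) = (-0.8−5)² + (5.4−(-3.3))² = 33.64 + 75.69 = 109.33
d²(p, Gemma) = (-0.8−2.2)² + (5.4−(-3.3))² = 9 + 75.69 = 84.69
d²(p, Juno) = (-0.8−5.2)² + (5.4−2.2)² = 36 + 10.24 = 46.24
d²(p, Kappa) = (-0.8−0.8)² + (5.4−(-0.1))² = 2.56 + 30.25 = 32.81
d²(p, Cygnus) = (-0.8−1.5)² + (5.4−0.2)² = 5.29 + 27.04 = 32.33
d²(p, Quasar) = (-0.8−(-1.3))² + (5.4−3.6)² = 0.25 + 3.24 = 3.49
d²(p, Pavo) = (-0.8−(-2.8))² + (5.4−6)² = 4 + 0.36 = 4.36
The smallest is to Quasar, so p lies in the Voronoi region of Quasar.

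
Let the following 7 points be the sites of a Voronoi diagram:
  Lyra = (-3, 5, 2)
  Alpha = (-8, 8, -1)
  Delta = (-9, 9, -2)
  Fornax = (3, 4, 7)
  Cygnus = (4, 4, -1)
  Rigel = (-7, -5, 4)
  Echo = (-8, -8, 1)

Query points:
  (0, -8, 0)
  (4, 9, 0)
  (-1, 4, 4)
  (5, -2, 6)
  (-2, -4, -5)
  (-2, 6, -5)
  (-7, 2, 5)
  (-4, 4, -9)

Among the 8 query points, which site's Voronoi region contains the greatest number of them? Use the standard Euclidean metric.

(0, -8, 0) — d² to each: Lyra:182, Alpha:321, Delta:374, Fornax:202, Cygnus:161, Rigel:74, Echo:65 → nearest is Echo
(4, 9, 0) — d² to each: Lyra:69, Alpha:146, Delta:173, Fornax:75, Cygnus:26, Rigel:333, Echo:434 → nearest is Cygnus
(-1, 4, 4) — d² to each: Lyra:9, Alpha:90, Delta:125, Fornax:25, Cygnus:50, Rigel:117, Echo:202 → nearest is Lyra
(5, -2, 6) — d² to each: Lyra:129, Alpha:318, Delta:381, Fornax:41, Cygnus:86, Rigel:157, Echo:230 → nearest is Fornax
(-2, -4, -5) — d² to each: Lyra:131, Alpha:196, Delta:227, Fornax:233, Cygnus:116, Rigel:107, Echo:88 → nearest is Echo
(-2, 6, -5) — d² to each: Lyra:51, Alpha:56, Delta:67, Fornax:173, Cygnus:56, Rigel:227, Echo:268 → nearest is Lyra
(-7, 2, 5) — d² to each: Lyra:34, Alpha:73, Delta:102, Fornax:108, Cygnus:161, Rigel:50, Echo:117 → nearest is Lyra
(-4, 4, -9) — d² to each: Lyra:123, Alpha:96, Delta:99, Fornax:305, Cygnus:128, Rigel:259, Echo:260 → nearest is Alpha
Tally — Lyra:3, Alpha:1, Fornax:1, Cygnus:1, Echo:2. Lyra captures the most (3).

Lyra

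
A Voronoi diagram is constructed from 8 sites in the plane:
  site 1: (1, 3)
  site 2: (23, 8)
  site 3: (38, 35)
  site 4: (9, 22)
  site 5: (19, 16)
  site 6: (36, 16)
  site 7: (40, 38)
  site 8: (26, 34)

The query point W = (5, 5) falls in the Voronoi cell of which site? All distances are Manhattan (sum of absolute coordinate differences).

d(W, site 1) = |5−1| + |5−3| = 4 + 2 = 6
d(W, site 2) = |5−23| + |5−8| = 18 + 3 = 21
d(W, site 3) = |5−38| + |5−35| = 33 + 30 = 63
d(W, site 4) = |5−9| + |5−22| = 4 + 17 = 21
d(W, site 5) = |5−19| + |5−16| = 14 + 11 = 25
d(W, site 6) = |5−36| + |5−16| = 31 + 11 = 42
d(W, site 7) = |5−40| + |5−38| = 35 + 33 = 68
d(W, site 8) = |5−26| + |5−34| = 21 + 29 = 50
Minimum is at site 1.

site 1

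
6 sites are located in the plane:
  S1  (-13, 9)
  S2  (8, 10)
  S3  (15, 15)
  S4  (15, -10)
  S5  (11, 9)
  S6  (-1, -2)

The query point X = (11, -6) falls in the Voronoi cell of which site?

S4

Compare squared distances (the ordering matches that of the actual distances):
|XS1|² = (11−(-13))² + (-6−9)² = 576 + 225 = 801
|XS2|² = (11−8)² + (-6−10)² = 9 + 256 = 265
|XS3|² = (11−15)² + (-6−15)² = 16 + 441 = 457
|XS4|² = (11−15)² + (-6−(-10))² = 16 + 16 = 32
|XS5|² = (11−11)² + (-6−9)² = 0 + 225 = 225
|XS6|² = (11−(-1))² + (-6−(-2))² = 144 + 16 = 160
The smallest is to S4, so X lies in the Voronoi region of S4.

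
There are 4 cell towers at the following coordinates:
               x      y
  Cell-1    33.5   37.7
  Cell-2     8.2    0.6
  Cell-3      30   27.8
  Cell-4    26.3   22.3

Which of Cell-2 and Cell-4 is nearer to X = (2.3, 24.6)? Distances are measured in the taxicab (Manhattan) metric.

Cell-4

d(X, Cell-2) = |2.3−8.2| + |24.6−0.6| = 5.9 + 24 = 29.9
d(X, Cell-4) = |2.3−26.3| + |24.6−22.3| = 24 + 2.3 = 26.3
29.9 > 26.3, so Cell-4 is closer.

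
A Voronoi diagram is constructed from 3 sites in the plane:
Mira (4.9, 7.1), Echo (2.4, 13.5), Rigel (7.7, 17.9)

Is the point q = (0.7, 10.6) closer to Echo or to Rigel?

Echo

Compare squared distances:
d²(q, Echo) = (0.7−2.4)² + (10.6−13.5)² = 2.89 + 8.41 = 11.3
d²(q, Rigel) = (0.7−7.7)² + (10.6−17.9)² = 49 + 53.29 = 102.29
11.3 < 102.29, so Echo is closer.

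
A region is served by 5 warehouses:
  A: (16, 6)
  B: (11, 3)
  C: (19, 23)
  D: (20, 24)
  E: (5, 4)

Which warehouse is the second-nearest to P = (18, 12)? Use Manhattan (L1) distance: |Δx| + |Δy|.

d(P,A) = |18−16| + |12−6| = 2 + 6 = 8
d(P,B) = |18−11| + |12−3| = 7 + 9 = 16
d(P,C) = |18−19| + |12−23| = 1 + 11 = 12
d(P,D) = |18−20| + |12−24| = 2 + 12 = 14
d(P,E) = |18−5| + |12−4| = 13 + 8 = 21
Sorted ascending: A, C, D, … — the second-nearest is C.

C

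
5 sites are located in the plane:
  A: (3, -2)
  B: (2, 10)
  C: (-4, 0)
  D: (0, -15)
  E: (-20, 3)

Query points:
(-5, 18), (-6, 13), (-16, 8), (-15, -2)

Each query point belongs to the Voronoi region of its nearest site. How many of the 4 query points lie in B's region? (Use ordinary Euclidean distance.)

(-5, 18) — d² to each: A:464, B:113, C:325, D:1114, E:450 → nearest is B
(-6, 13) — d² to each: A:306, B:73, C:173, D:820, E:296 → nearest is B
(-16, 8) — d² to each: A:461, B:328, C:208, D:785, E:41 → nearest is E
(-15, -2) — d² to each: A:324, B:433, C:125, D:394, E:50 → nearest is E
2 of the 4 points have B as nearest.

2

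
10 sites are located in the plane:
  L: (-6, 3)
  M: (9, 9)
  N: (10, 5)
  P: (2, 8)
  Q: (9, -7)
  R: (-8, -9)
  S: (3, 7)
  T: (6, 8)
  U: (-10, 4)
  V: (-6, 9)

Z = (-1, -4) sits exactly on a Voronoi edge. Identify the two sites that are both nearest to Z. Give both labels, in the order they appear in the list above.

L and R

Squared distances from Z to each site:
|ZL|² = (-1−(-6))² + (-4−3)² = 25 + 49 = 74
|ZM|² = (-1−9)² + (-4−9)² = 100 + 169 = 269
|ZN|² = (-1−10)² + (-4−5)² = 121 + 81 = 202
|ZP|² = (-1−2)² + (-4−8)² = 9 + 144 = 153
|ZQ|² = (-1−9)² + (-4−(-7))² = 100 + 9 = 109
|ZR|² = (-1−(-8))² + (-4−(-9))² = 49 + 25 = 74
|ZS|² = (-1−3)² + (-4−7)² = 16 + 121 = 137
|ZT|² = (-1−6)² + (-4−8)² = 49 + 144 = 193
|ZU|² = (-1−(-10))² + (-4−4)² = 81 + 64 = 145
|ZV|² = (-1−(-6))² + (-4−9)² = 25 + 169 = 194
Z is equidistant from L and R (both at squared distance 74), and every other site is strictly farther — so Z lies on the L–R Voronoi edge.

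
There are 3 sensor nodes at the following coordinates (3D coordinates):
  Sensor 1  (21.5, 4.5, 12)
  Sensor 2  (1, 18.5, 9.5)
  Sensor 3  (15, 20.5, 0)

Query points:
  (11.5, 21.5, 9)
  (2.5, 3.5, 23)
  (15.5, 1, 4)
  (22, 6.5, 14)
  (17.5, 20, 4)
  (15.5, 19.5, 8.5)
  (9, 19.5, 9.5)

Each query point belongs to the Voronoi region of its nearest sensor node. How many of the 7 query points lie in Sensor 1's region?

(11.5, 21.5, 9) — d² to each: Sensor 1:398, Sensor 2:119.5, Sensor 3:94.25 → nearest is Sensor 3
(2.5, 3.5, 23) — d² to each: Sensor 1:483, Sensor 2:409.5, Sensor 3:974.25 → nearest is Sensor 2
(15.5, 1, 4) — d² to each: Sensor 1:112.25, Sensor 2:546.75, Sensor 3:396.5 → nearest is Sensor 1
(22, 6.5, 14) — d² to each: Sensor 1:8.25, Sensor 2:605.25, Sensor 3:441 → nearest is Sensor 1
(17.5, 20, 4) — d² to each: Sensor 1:320.25, Sensor 2:304.75, Sensor 3:22.5 → nearest is Sensor 3
(15.5, 19.5, 8.5) — d² to each: Sensor 1:273.25, Sensor 2:212.25, Sensor 3:73.5 → nearest is Sensor 3
(9, 19.5, 9.5) — d² to each: Sensor 1:387.5, Sensor 2:65, Sensor 3:127.25 → nearest is Sensor 2
2 of the 7 points have Sensor 1 as nearest.

2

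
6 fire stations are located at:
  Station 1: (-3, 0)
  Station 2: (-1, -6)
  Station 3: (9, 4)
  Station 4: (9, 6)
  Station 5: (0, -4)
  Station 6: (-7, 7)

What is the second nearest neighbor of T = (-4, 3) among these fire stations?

Station 6

Compare squared distances (the ordering matches that of the actual distances):
d²(T, Station 1) = (-4−(-3))² + (3−0)² = 1 + 9 = 10
d²(T, Station 2) = (-4−(-1))² + (3−(-6))² = 9 + 81 = 90
d²(T, Station 3) = (-4−9)² + (3−4)² = 169 + 1 = 170
d²(T, Station 4) = (-4−9)² + (3−6)² = 169 + 9 = 178
d²(T, Station 5) = (-4−0)² + (3−(-4))² = 16 + 49 = 65
d²(T, Station 6) = (-4−(-7))² + (3−7)² = 9 + 16 = 25
Sorted ascending: Station 1, Station 6, Station 5, … — the second-nearest is Station 6.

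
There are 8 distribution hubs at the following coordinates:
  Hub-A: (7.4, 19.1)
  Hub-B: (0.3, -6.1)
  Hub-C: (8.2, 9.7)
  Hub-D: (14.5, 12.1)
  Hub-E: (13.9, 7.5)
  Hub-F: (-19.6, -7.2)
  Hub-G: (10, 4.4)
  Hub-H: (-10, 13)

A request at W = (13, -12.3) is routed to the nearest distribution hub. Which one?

Squared Euclidean distances:
d²(W, Hub-A) = 31.36 + 985.96 = 1017.32
d²(W, Hub-B) = 161.29 + 38.44 = 199.73
d²(W, Hub-C) = 23.04 + 484 = 507.04
d²(W, Hub-D) = 2.25 + 595.36 = 597.61
d²(W, Hub-E) = 0.81 + 392.04 = 392.85
d²(W, Hub-F) = 1062.76 + 26.01 = 1088.77
d²(W, Hub-G) = 9 + 278.89 = 287.89
d²(W, Hub-H) = 529 + 640.09 = 1169.09
The smallest is to Hub-B, so W lies in the Voronoi region of Hub-B.

Hub-B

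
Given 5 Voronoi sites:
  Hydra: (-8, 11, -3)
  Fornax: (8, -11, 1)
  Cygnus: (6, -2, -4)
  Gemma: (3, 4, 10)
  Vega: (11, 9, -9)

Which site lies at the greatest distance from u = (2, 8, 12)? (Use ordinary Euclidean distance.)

Vega

Squared Euclidean distances:
d²(u, Hydra) = (2−(-8))² + (8−11)² + (12−(-3))² = 100 + 9 + 225 = 334
d²(u, Fornax) = (2−8)² + (8−(-11))² + (12−1)² = 36 + 361 + 121 = 518
d²(u, Cygnus) = (2−6)² + (8−(-2))² + (12−(-4))² = 16 + 100 + 256 = 372
d²(u, Gemma) = (2−3)² + (8−4)² + (12−10)² = 1 + 16 + 4 = 21
d²(u, Vega) = (2−11)² + (8−9)² + (12−(-9))² = 81 + 1 + 441 = 523
The largest is to Vega.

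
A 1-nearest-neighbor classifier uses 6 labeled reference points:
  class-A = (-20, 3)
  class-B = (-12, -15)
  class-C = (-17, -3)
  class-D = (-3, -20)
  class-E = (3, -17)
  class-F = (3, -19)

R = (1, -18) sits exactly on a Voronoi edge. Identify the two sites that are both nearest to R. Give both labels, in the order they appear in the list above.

Squared distances from R to each site:
d²(R, class-A) = (1−(-20))² + (-18−3)² = 441 + 441 = 882
d²(R, class-B) = (1−(-12))² + (-18−(-15))² = 169 + 9 = 178
d²(R, class-C) = (1−(-17))² + (-18−(-3))² = 324 + 225 = 549
d²(R, class-D) = (1−(-3))² + (-18−(-20))² = 16 + 4 = 20
d²(R, class-E) = (1−3)² + (-18−(-17))² = 4 + 1 = 5
d²(R, class-F) = (1−3)² + (-18−(-19))² = 4 + 1 = 5
R is equidistant from class-E and class-F (both at squared distance 5), and every other site is strictly farther — so R lies on the class-E–class-F Voronoi edge.

class-E and class-F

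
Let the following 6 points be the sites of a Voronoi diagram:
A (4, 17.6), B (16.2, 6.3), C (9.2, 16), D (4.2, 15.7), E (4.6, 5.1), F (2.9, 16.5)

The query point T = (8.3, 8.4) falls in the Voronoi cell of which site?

Compare squared distances (the ordering matches that of the actual distances):
|TA|² = (8.3−4)² + (8.4−17.6)² = 18.49 + 84.64 = 103.13
|TB|² = (8.3−16.2)² + (8.4−6.3)² = 62.41 + 4.41 = 66.82
|TC|² = (8.3−9.2)² + (8.4−16)² = 0.81 + 57.76 = 58.57
|TD|² = (8.3−4.2)² + (8.4−15.7)² = 16.81 + 53.29 = 70.1
|TE|² = (8.3−4.6)² + (8.4−5.1)² = 13.69 + 10.89 = 24.58
|TF|² = (8.3−2.9)² + (8.4−16.5)² = 29.16 + 65.61 = 94.77
E is nearest.

E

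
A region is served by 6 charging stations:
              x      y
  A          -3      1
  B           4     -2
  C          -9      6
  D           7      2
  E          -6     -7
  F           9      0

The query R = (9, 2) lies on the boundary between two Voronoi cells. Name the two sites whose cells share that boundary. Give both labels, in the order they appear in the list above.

D and F

Squared distances from R to each site:
|RA|² = (9−(-3))² + (2−1)² = 144 + 1 = 145
|RB|² = (9−4)² + (2−(-2))² = 25 + 16 = 41
|RC|² = (9−(-9))² + (2−6)² = 324 + 16 = 340
|RD|² = (9−7)² + (2−2)² = 4 + 0 = 4
|RE|² = (9−(-6))² + (2−(-7))² = 225 + 81 = 306
|RF|² = (9−9)² + (2−0)² = 0 + 4 = 4
R is equidistant from D and F (both at squared distance 4), and every other site is strictly farther — so R lies on the D–F Voronoi edge.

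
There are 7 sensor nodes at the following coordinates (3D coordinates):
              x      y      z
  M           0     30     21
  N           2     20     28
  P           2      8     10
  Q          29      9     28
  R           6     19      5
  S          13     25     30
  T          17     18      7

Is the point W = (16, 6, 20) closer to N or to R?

Compare squared distances:
|WN|² = (16−2)² + (6−20)² + (20−28)² = 196 + 196 + 64 = 456
|WR|² = (16−6)² + (6−19)² + (20−5)² = 100 + 169 + 225 = 494
456 < 494, so N is closer.

N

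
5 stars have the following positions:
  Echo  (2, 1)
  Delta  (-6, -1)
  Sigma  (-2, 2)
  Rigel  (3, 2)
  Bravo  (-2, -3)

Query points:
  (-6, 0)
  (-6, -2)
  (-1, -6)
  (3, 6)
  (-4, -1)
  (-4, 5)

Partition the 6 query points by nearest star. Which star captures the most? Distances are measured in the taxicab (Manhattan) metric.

(-6, 0) — d to each: Echo:9, Delta:1, Sigma:6, Rigel:11, Bravo:7 → nearest is Delta
(-6, -2) — d to each: Echo:11, Delta:1, Sigma:8, Rigel:13, Bravo:5 → nearest is Delta
(-1, -6) — d to each: Echo:10, Delta:10, Sigma:9, Rigel:12, Bravo:4 → nearest is Bravo
(3, 6) — d to each: Echo:6, Delta:16, Sigma:9, Rigel:4, Bravo:14 → nearest is Rigel
(-4, -1) — d to each: Echo:8, Delta:2, Sigma:5, Rigel:10, Bravo:4 → nearest is Delta
(-4, 5) — d to each: Echo:10, Delta:8, Sigma:5, Rigel:10, Bravo:10 → nearest is Sigma
Tally — Delta:3, Sigma:1, Rigel:1, Bravo:1. Delta captures the most (3).

Delta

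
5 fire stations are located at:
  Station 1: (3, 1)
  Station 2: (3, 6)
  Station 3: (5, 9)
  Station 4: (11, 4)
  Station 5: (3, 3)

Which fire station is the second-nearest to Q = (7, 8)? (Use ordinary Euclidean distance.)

Compare squared distances (the ordering matches that of the actual distances):
d²(Q, Station 1) = (7−3)² + (8−1)² = 16 + 49 = 65
d²(Q, Station 2) = (7−3)² + (8−6)² = 16 + 4 = 20
d²(Q, Station 3) = (7−5)² + (8−9)² = 4 + 1 = 5
d²(Q, Station 4) = (7−11)² + (8−4)² = 16 + 16 = 32
d²(Q, Station 5) = (7−3)² + (8−3)² = 16 + 25 = 41
Sorted ascending: Station 3, Station 2, Station 4, … — the second-nearest is Station 2.

Station 2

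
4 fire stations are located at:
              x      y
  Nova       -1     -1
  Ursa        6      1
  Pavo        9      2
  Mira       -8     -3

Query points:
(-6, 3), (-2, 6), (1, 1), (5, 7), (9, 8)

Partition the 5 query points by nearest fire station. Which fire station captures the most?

(-6, 3) — d² to each: Nova:41, Ursa:148, Pavo:226, Mira:40 → nearest is Mira
(-2, 6) — d² to each: Nova:50, Ursa:89, Pavo:137, Mira:117 → nearest is Nova
(1, 1) — d² to each: Nova:8, Ursa:25, Pavo:65, Mira:97 → nearest is Nova
(5, 7) — d² to each: Nova:100, Ursa:37, Pavo:41, Mira:269 → nearest is Ursa
(9, 8) — d² to each: Nova:181, Ursa:58, Pavo:36, Mira:410 → nearest is Pavo
Tally — Nova:2, Ursa:1, Pavo:1, Mira:1. Nova captures the most (2).

Nova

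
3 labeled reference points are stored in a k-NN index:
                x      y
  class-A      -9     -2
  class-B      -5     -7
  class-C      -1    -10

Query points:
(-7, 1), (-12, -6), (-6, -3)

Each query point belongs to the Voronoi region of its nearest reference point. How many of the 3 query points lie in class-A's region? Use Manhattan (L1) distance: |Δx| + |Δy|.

(-7, 1) — d to each: class-A:5, class-B:10, class-C:17 → nearest is class-A
(-12, -6) — d to each: class-A:7, class-B:8, class-C:15 → nearest is class-A
(-6, -3) — d to each: class-A:4, class-B:5, class-C:12 → nearest is class-A
3 of the 3 points have class-A as nearest.

3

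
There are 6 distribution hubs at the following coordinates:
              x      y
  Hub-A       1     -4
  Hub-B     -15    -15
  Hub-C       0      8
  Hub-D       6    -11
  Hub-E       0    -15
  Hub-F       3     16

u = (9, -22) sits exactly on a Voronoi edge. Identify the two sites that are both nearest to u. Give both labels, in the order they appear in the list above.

Hub-D and Hub-E

Squared distances from u to each site:
d²(u, Hub-A) = (9−1)² + (-22−(-4))² = 64 + 324 = 388
d²(u, Hub-B) = (9−(-15))² + (-22−(-15))² = 576 + 49 = 625
d²(u, Hub-C) = (9−0)² + (-22−8)² = 81 + 900 = 981
d²(u, Hub-D) = (9−6)² + (-22−(-11))² = 9 + 121 = 130
d²(u, Hub-E) = (9−0)² + (-22−(-15))² = 81 + 49 = 130
d²(u, Hub-F) = (9−3)² + (-22−16)² = 36 + 1444 = 1480
u is equidistant from Hub-D and Hub-E (both at squared distance 130), and every other site is strictly farther — so u lies on the Hub-D–Hub-E Voronoi edge.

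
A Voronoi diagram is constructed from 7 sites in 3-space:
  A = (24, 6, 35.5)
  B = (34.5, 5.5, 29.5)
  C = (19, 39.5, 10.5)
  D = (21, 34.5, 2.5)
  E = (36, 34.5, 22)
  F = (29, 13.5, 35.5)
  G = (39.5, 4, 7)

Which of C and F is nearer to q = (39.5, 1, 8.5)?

Compare squared distances:
|qC|² = (39.5−19)² + (1−39.5)² + (8.5−10.5)² = 420.25 + 1482.25 + 4 = 1906.5
|qF|² = (39.5−29)² + (1−13.5)² + (8.5−35.5)² = 110.25 + 156.25 + 729 = 995.5
1906.5 > 995.5, so F is closer.

F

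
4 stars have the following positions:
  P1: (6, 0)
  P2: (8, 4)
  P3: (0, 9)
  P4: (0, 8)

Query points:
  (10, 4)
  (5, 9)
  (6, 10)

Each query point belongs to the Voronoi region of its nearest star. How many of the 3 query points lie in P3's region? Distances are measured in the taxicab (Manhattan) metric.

(10, 4) — d to each: P1:8, P2:2, P3:15, P4:14 → nearest is P2
(5, 9) — d to each: P1:10, P2:8, P3:5, P4:6 → nearest is P3
(6, 10) — d to each: P1:10, P2:8, P3:7, P4:8 → nearest is P3
2 of the 3 points have P3 as nearest.

2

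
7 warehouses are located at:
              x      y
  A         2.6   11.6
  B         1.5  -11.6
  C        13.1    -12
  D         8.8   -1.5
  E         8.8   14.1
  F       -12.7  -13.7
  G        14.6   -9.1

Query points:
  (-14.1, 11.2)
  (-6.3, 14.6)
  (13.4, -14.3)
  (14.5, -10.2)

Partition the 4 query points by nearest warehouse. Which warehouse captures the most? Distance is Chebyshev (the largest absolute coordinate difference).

(-14.1, 11.2) — d to each: A:16.7, B:22.8, C:27.2, D:22.9, E:22.9, F:24.9, G:28.7 → nearest is A
(-6.3, 14.6) — d to each: A:8.9, B:26.2, C:26.6, D:16.1, E:15.1, F:28.3, G:23.7 → nearest is A
(13.4, -14.3) — d to each: A:25.9, B:11.9, C:2.3, D:12.8, E:28.4, F:26.1, G:5.2 → nearest is C
(14.5, -10.2) — d to each: A:21.8, B:13, C:1.8, D:8.7, E:24.3, F:27.2, G:1.1 → nearest is G
Tally — A:2, C:1, G:1. A captures the most (2).

A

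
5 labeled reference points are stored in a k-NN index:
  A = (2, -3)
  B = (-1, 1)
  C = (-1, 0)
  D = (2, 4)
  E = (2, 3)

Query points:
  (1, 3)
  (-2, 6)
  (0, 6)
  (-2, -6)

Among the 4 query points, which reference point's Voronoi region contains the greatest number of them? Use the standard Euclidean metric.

D

(1, 3) — d² to each: A:37, B:8, C:13, D:2, E:1 → nearest is E
(-2, 6) — d² to each: A:97, B:26, C:37, D:20, E:25 → nearest is D
(0, 6) — d² to each: A:85, B:26, C:37, D:8, E:13 → nearest is D
(-2, -6) — d² to each: A:25, B:50, C:37, D:116, E:97 → nearest is A
Tally — A:1, D:2, E:1. D captures the most (2).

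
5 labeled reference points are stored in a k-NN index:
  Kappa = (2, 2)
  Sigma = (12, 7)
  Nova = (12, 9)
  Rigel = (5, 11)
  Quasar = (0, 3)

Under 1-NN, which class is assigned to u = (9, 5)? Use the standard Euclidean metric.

Since √ is increasing, it suffices to compare squared distances:
d²(u, Kappa) = (9−2)² + (5−2)² = 49 + 9 = 58
d²(u, Sigma) = (9−12)² + (5−7)² = 9 + 4 = 13
d²(u, Nova) = (9−12)² + (5−9)² = 9 + 16 = 25
d²(u, Rigel) = (9−5)² + (5−11)² = 16 + 36 = 52
d²(u, Quasar) = (9−0)² + (5−3)² = 81 + 4 = 85
Minimum is at Sigma.

Sigma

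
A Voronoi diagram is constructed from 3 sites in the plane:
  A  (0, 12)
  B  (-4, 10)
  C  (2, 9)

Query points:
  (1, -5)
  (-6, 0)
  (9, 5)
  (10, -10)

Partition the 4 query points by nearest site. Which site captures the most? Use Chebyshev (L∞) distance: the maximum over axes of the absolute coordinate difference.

(1, -5) — d to each: A:17, B:15, C:14 → nearest is C
(-6, 0) — d to each: A:12, B:10, C:9 → nearest is C
(9, 5) — d to each: A:9, B:13, C:7 → nearest is C
(10, -10) — d to each: A:22, B:20, C:19 → nearest is C
Tally — C:4. C captures the most (4).

C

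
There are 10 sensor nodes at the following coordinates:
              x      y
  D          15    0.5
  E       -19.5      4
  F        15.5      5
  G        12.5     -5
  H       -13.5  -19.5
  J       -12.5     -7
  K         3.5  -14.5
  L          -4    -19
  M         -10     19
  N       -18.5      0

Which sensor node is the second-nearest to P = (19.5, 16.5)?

Compare squared distances (the ordering matches that of the actual distances):
|PD|² = (19.5−15)² + (16.5−0.5)² = 20.25 + 256 = 276.25
|PE|² = (19.5−(-19.5))² + (16.5−4)² = 1521 + 156.25 = 1677.25
|PF|² = (19.5−15.5)² + (16.5−5)² = 16 + 132.25 = 148.25
|PG|² = (19.5−12.5)² + (16.5−(-5))² = 49 + 462.25 = 511.25
|PH|² = (19.5−(-13.5))² + (16.5−(-19.5))² = 1089 + 1296 = 2385
|PJ|² = (19.5−(-12.5))² + (16.5−(-7))² = 1024 + 552.25 = 1576.25
|PK|² = (19.5−3.5)² + (16.5−(-14.5))² = 256 + 961 = 1217
|PL|² = (19.5−(-4))² + (16.5−(-19))² = 552.25 + 1260.25 = 1812.5
|PM|² = (19.5−(-10))² + (16.5−19)² = 870.25 + 6.25 = 876.5
|PN|² = (19.5−(-18.5))² + (16.5−0)² = 1444 + 272.25 = 1716.25
Sorted ascending: F, D, G, … — the second-nearest is D.

D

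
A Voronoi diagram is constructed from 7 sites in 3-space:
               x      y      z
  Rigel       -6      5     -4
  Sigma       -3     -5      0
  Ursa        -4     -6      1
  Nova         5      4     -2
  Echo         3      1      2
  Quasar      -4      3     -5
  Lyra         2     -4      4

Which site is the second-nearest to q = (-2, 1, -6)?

Squared Euclidean distances:
d²(q, Rigel) = 16 + 16 + 4 = 36
d²(q, Sigma) = 1 + 36 + 36 = 73
d²(q, Ursa) = 4 + 49 + 49 = 102
d²(q, Nova) = 49 + 9 + 16 = 74
d²(q, Echo) = 25 + 0 + 64 = 89
d²(q, Quasar) = 4 + 4 + 1 = 9
d²(q, Lyra) = 16 + 25 + 100 = 141
Sorted ascending: Quasar, Rigel, Sigma, … — the second-nearest is Rigel.

Rigel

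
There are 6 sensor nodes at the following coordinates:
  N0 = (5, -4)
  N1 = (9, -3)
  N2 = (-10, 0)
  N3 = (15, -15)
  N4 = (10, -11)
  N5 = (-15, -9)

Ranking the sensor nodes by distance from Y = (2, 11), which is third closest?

Squared Euclidean distances:
|YN0|² = (2−5)² + (11−(-4))² = 9 + 225 = 234
|YN1|² = (2−9)² + (11−(-3))² = 49 + 196 = 245
|YN2|² = (2−(-10))² + (11−0)² = 144 + 121 = 265
|YN3|² = (2−15)² + (11−(-15))² = 169 + 676 = 845
|YN4|² = (2−10)² + (11−(-11))² = 64 + 484 = 548
|YN5|² = (2−(-15))² + (11−(-9))² = 289 + 400 = 689
Sorted ascending: N0, N1, N2, N4, … — the third-nearest is N2.

N2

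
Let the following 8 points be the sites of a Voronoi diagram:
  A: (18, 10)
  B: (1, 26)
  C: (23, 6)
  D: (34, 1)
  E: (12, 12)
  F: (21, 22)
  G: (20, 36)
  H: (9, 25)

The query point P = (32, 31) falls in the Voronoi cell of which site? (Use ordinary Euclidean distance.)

G

Squared Euclidean distances:
|PA|² = (32−18)² + (31−10)² = 196 + 441 = 637
|PB|² = (32−1)² + (31−26)² = 961 + 25 = 986
|PC|² = (32−23)² + (31−6)² = 81 + 625 = 706
|PD|² = (32−34)² + (31−1)² = 4 + 900 = 904
|PE|² = (32−12)² + (31−12)² = 400 + 361 = 761
|PF|² = (32−21)² + (31−22)² = 121 + 81 = 202
|PG|² = (32−20)² + (31−36)² = 144 + 25 = 169
|PH|² = (32−9)² + (31−25)² = 529 + 36 = 565
Minimum is at G.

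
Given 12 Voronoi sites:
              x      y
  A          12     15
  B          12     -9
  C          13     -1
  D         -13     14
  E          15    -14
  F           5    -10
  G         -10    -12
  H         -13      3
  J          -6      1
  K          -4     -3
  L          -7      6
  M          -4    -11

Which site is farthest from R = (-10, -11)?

Squared Euclidean distances:
|RA|² = 484 + 676 = 1160
|RB|² = 484 + 4 = 488
|RC|² = 529 + 100 = 629
|RD|² = 9 + 625 = 634
|RE|² = 625 + 9 = 634
|RF|² = 225 + 1 = 226
|RG|² = 0 + 1 = 1
|RH|² = 9 + 196 = 205
|RJ|² = 16 + 144 = 160
|RK|² = 36 + 64 = 100
|RL|² = 9 + 289 = 298
|RM|² = 36 + 0 = 36
The largest is to A.

A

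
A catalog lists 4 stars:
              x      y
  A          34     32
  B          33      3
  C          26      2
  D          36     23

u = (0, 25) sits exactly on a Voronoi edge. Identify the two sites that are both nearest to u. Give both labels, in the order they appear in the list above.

Squared distances from u to each site:
|uA|² = (0−34)² + (25−32)² = 1156 + 49 = 1205
|uB|² = (0−33)² + (25−3)² = 1089 + 484 = 1573
|uC|² = (0−26)² + (25−2)² = 676 + 529 = 1205
|uD|² = (0−36)² + (25−23)² = 1296 + 4 = 1300
u is equidistant from A and C (both at squared distance 1205), and every other site is strictly farther — so u lies on the A–C Voronoi edge.

A and C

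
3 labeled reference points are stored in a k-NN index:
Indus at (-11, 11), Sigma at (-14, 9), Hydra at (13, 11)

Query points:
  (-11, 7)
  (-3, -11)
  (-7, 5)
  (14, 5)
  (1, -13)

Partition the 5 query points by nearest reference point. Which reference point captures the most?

(-11, 7) — d² to each: Indus:16, Sigma:13, Hydra:592 → nearest is Sigma
(-3, -11) — d² to each: Indus:548, Sigma:521, Hydra:740 → nearest is Sigma
(-7, 5) — d² to each: Indus:52, Sigma:65, Hydra:436 → nearest is Indus
(14, 5) — d² to each: Indus:661, Sigma:800, Hydra:37 → nearest is Hydra
(1, -13) — d² to each: Indus:720, Sigma:709, Hydra:720 → nearest is Sigma
Tally — Indus:1, Sigma:3, Hydra:1. Sigma captures the most (3).

Sigma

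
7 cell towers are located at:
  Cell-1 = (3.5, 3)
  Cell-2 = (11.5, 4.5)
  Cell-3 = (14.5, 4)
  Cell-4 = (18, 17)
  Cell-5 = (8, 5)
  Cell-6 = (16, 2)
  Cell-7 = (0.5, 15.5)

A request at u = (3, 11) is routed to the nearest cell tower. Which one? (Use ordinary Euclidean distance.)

Cell-7

Squared Euclidean distances:
d²(u, Cell-1) = (3−3.5)² + (11−3)² = 0.25 + 64 = 64.25
d²(u, Cell-2) = (3−11.5)² + (11−4.5)² = 72.25 + 42.25 = 114.5
d²(u, Cell-3) = (3−14.5)² + (11−4)² = 132.25 + 49 = 181.25
d²(u, Cell-4) = (3−18)² + (11−17)² = 225 + 36 = 261
d²(u, Cell-5) = (3−8)² + (11−5)² = 25 + 36 = 61
d²(u, Cell-6) = (3−16)² + (11−2)² = 169 + 81 = 250
d²(u, Cell-7) = (3−0.5)² + (11−15.5)² = 6.25 + 20.25 = 26.5
Minimum is at Cell-7.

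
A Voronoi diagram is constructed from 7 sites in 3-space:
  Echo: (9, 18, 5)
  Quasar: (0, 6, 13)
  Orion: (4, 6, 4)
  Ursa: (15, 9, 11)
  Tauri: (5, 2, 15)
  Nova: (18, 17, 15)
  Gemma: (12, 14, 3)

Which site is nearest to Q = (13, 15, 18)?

Nova

Compare squared distances (the ordering matches that of the actual distances):
d²(Q, Echo) = (13−9)² + (15−18)² + (18−5)² = 16 + 9 + 169 = 194
d²(Q, Quasar) = (13−0)² + (15−6)² + (18−13)² = 169 + 81 + 25 = 275
d²(Q, Orion) = (13−4)² + (15−6)² + (18−4)² = 81 + 81 + 196 = 358
d²(Q, Ursa) = (13−15)² + (15−9)² + (18−11)² = 4 + 36 + 49 = 89
d²(Q, Tauri) = (13−5)² + (15−2)² + (18−15)² = 64 + 169 + 9 = 242
d²(Q, Nova) = (13−18)² + (15−17)² + (18−15)² = 25 + 4 + 9 = 38
d²(Q, Gemma) = (13−12)² + (15−14)² + (18−3)² = 1 + 1 + 225 = 227
The smallest is to Nova, so Q lies in the Voronoi region of Nova.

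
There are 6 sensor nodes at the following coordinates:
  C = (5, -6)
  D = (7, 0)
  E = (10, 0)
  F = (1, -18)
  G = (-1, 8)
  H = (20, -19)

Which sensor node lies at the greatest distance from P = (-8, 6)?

H

Compare squared distances (the ordering matches that of the actual distances):
|PC|² = (-8−5)² + (6−(-6))² = 169 + 144 = 313
|PD|² = (-8−7)² + (6−0)² = 225 + 36 = 261
|PE|² = (-8−10)² + (6−0)² = 324 + 36 = 360
|PF|² = (-8−1)² + (6−(-18))² = 81 + 576 = 657
|PG|² = (-8−(-1))² + (6−8)² = 49 + 4 = 53
|PH|² = (-8−20)² + (6−(-19))² = 784 + 625 = 1409
The largest is to H.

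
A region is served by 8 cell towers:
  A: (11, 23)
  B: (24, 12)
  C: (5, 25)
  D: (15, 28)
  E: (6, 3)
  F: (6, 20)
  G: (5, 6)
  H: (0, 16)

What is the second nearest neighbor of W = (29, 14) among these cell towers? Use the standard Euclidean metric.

Squared Euclidean distances:
|WA|² = (29−11)² + (14−23)² = 324 + 81 = 405
|WB|² = (29−24)² + (14−12)² = 25 + 4 = 29
|WC|² = (29−5)² + (14−25)² = 576 + 121 = 697
|WD|² = (29−15)² + (14−28)² = 196 + 196 = 392
|WE|² = (29−6)² + (14−3)² = 529 + 121 = 650
|WF|² = (29−6)² + (14−20)² = 529 + 36 = 565
|WG|² = (29−5)² + (14−6)² = 576 + 64 = 640
|WH|² = (29−0)² + (14−16)² = 841 + 4 = 845
Sorted ascending: B, D, A, … — the second-nearest is D.

D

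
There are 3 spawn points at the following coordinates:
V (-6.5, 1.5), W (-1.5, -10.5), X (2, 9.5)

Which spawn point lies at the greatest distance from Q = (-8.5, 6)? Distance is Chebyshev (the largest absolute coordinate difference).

W

d(Q,V) = max(2, 4.5) = 4.5
d(Q,W) = max(7, 16.5) = 16.5
d(Q,X) = max(10.5, 3.5) = 10.5
The largest is to W.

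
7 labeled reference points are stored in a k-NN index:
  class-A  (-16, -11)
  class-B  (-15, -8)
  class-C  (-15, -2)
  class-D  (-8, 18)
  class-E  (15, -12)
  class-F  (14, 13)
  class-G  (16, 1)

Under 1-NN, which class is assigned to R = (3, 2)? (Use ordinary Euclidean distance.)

class-G

Since √ is increasing, it suffices to compare squared distances:
d²(R, class-A) = (3−(-16))² + (2−(-11))² = 361 + 169 = 530
d²(R, class-B) = (3−(-15))² + (2−(-8))² = 324 + 100 = 424
d²(R, class-C) = (3−(-15))² + (2−(-2))² = 324 + 16 = 340
d²(R, class-D) = (3−(-8))² + (2−18)² = 121 + 256 = 377
d²(R, class-E) = (3−15)² + (2−(-12))² = 144 + 196 = 340
d²(R, class-F) = (3−14)² + (2−13)² = 121 + 121 = 242
d²(R, class-G) = (3−16)² + (2−1)² = 169 + 1 = 170
The smallest is to class-G, so R lies in the Voronoi region of class-G.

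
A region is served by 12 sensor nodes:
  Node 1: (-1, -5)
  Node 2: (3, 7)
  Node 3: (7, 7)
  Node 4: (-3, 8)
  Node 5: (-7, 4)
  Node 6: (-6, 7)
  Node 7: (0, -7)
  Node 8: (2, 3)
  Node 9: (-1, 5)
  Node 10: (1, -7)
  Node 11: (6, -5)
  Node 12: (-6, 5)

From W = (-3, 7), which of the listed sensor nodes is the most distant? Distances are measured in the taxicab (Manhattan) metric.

Node 11

d(W, Node 1) = |-3−(-1)| + |7−(-5)| = 2 + 12 = 14
d(W, Node 2) = |-3−3| + |7−7| = 6 + 0 = 6
d(W, Node 3) = |-3−7| + |7−7| = 10 + 0 = 10
d(W, Node 4) = |-3−(-3)| + |7−8| = 0 + 1 = 1
d(W, Node 5) = |-3−(-7)| + |7−4| = 4 + 3 = 7
d(W, Node 6) = |-3−(-6)| + |7−7| = 3 + 0 = 3
d(W, Node 7) = |-3−0| + |7−(-7)| = 3 + 14 = 17
d(W, Node 8) = |-3−2| + |7−3| = 5 + 4 = 9
d(W, Node 9) = |-3−(-1)| + |7−5| = 2 + 2 = 4
d(W, Node 10) = |-3−1| + |7−(-7)| = 4 + 14 = 18
d(W, Node 11) = |-3−6| + |7−(-5)| = 9 + 12 = 21
d(W, Node 12) = |-3−(-6)| + |7−5| = 3 + 2 = 5
The largest is to Node 11.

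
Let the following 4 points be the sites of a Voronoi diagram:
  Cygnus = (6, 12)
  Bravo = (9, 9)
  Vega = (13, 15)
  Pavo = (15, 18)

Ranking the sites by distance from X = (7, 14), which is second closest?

Since √ is increasing, it suffices to compare squared distances:
d²(X, Cygnus) = (7−6)² + (14−12)² = 1 + 4 = 5
d²(X, Bravo) = (7−9)² + (14−9)² = 4 + 25 = 29
d²(X, Vega) = (7−13)² + (14−15)² = 36 + 1 = 37
d²(X, Pavo) = (7−15)² + (14−18)² = 64 + 16 = 80
Sorted ascending: Cygnus, Bravo, Vega, … — the second-nearest is Bravo.

Bravo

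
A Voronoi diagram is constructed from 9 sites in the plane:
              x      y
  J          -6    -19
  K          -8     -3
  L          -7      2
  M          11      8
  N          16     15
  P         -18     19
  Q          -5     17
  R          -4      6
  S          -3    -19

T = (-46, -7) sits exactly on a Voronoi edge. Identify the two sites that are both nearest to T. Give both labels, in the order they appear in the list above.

K and P

Squared distances from T to each site:
|TJ|² = 1600 + 144 = 1744
|TK|² = 1444 + 16 = 1460
|TL|² = 1521 + 81 = 1602
|TM|² = 3249 + 225 = 3474
|TN|² = 3844 + 484 = 4328
|TP|² = 784 + 676 = 1460
|TQ|² = 1681 + 576 = 2257
|TR|² = 1764 + 169 = 1933
|TS|² = 1849 + 144 = 1993
T is equidistant from K and P (both at squared distance 1460), and every other site is strictly farther — so T lies on the K–P Voronoi edge.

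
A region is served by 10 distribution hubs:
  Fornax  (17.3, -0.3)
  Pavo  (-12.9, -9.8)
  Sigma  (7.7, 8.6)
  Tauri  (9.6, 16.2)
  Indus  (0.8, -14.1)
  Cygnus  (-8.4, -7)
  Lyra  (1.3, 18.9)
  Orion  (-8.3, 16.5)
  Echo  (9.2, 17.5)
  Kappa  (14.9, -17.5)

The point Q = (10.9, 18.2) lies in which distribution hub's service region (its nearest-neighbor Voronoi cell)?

Compare squared distances (the ordering matches that of the actual distances):
d²(Q, Fornax) = (10.9−17.3)² + (18.2−(-0.3))² = 40.96 + 342.25 = 383.21
d²(Q, Pavo) = (10.9−(-12.9))² + (18.2−(-9.8))² = 566.44 + 784 = 1350.44
d²(Q, Sigma) = (10.9−7.7)² + (18.2−8.6)² = 10.24 + 92.16 = 102.4
d²(Q, Tauri) = (10.9−9.6)² + (18.2−16.2)² = 1.69 + 4 = 5.69
d²(Q, Indus) = (10.9−0.8)² + (18.2−(-14.1))² = 102.01 + 1043.29 = 1145.3
d²(Q, Cygnus) = (10.9−(-8.4))² + (18.2−(-7))² = 372.49 + 635.04 = 1007.53
d²(Q, Lyra) = (10.9−1.3)² + (18.2−18.9)² = 92.16 + 0.49 = 92.65
d²(Q, Orion) = (10.9−(-8.3))² + (18.2−16.5)² = 368.64 + 2.89 = 371.53
d²(Q, Echo) = (10.9−9.2)² + (18.2−17.5)² = 2.89 + 0.49 = 3.38
d²(Q, Kappa) = (10.9−14.9)² + (18.2−(-17.5))² = 16 + 1274.49 = 1290.49
Echo is nearest.

Echo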